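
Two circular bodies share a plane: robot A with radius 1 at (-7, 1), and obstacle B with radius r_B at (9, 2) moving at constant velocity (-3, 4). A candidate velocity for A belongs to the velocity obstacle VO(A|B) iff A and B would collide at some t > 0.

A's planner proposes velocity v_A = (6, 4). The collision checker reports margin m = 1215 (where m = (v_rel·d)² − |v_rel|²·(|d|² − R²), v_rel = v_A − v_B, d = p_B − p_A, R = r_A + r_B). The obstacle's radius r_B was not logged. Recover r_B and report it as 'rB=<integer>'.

m = 1215
d = (16, 1);  v_rel = (9, 0),  |v_rel|² = 81
v_rel×d = (9)·(1) − (0)·(16) = 9
since m = R²·81 − 9²:  R² = (81 + 1215) / 81 = 16
R = √16 = 4  ⇒  r_B = 4 − 1 = 3

rB=3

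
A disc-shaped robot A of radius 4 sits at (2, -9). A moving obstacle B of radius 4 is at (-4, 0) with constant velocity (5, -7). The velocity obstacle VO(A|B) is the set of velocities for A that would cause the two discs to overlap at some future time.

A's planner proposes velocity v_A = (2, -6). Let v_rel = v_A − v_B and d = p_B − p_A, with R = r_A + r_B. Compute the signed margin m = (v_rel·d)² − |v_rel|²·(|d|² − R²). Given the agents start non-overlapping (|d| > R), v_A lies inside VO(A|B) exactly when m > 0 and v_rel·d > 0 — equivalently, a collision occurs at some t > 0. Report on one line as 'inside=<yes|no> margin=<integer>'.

d = (-6, 9),  |d|² = 117;  R = 4+4 = 8,  c = 117−8² = 53
v_rel = (-3, 1),  |v_rel|² = 10;  v_rel·d = (-3)·(-6) + (1)·(9) = 27
10·t² − 54·t + 53 = 0  ⇒  m = 27² − 10·53 = 199
m = 199 > 0,  v_rel·d = 27 > 0  ⇒  inside

inside=yes margin=199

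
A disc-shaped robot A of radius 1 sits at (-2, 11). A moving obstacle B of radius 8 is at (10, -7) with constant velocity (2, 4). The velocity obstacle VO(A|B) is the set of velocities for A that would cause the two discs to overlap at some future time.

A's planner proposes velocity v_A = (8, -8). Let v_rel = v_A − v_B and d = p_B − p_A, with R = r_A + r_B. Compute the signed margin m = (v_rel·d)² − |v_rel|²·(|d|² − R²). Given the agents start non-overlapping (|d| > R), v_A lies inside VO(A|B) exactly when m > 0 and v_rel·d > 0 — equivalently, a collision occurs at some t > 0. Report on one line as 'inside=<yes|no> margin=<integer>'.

d = (12, -18),  |d|² = 468;  R = 1+8 = 9,  c = 468−9² = 387
v_rel = (6, -12),  |v_rel|² = 180;  v_rel·d = (6)·(12) + (-12)·(-18) = 288
180·t² − 576·t + 387 = 0  ⇒  m = 288² − 180·387 = 13284
m = 13284 > 0,  v_rel·d = 288 > 0  ⇒  inside

inside=yes margin=13284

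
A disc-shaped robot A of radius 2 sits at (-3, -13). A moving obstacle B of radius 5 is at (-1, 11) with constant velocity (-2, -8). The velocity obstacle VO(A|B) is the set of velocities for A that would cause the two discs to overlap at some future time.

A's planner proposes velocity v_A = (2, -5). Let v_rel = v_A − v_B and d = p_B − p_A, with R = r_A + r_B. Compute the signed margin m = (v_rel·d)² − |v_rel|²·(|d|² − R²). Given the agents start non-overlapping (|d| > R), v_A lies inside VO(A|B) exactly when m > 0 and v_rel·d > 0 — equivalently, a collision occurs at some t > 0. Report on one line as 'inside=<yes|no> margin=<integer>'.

d = (2, 24),  |d|² = 580;  R = 2+5 = 7,  c = 580−7² = 531
v_rel = (4, 3),  |v_rel|² = 25;  v_rel·d = (4)·(2) + (3)·(24) = 80
25·t² − 160·t + 531 = 0  ⇒  m = 80² − 25·531 = -6875
m = -6875 < 0,  v_rel·d = 80 > 0  ⇒  outside

inside=no margin=-6875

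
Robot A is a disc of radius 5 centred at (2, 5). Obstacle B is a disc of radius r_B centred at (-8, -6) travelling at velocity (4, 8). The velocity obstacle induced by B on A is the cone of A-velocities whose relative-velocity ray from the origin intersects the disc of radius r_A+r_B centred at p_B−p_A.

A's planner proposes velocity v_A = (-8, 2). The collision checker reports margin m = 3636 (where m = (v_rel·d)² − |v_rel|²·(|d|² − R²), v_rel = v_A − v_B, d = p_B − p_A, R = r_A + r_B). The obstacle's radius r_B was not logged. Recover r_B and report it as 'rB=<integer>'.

m = 3636
d = (-10, -11);  v_rel = (-12, -6),  |v_rel|² = 180
v_rel×d = (-12)·(-11) − (-6)·(-10) = 72
since m = R²·180 − 72²:  R² = (5184 + 3636) / 180 = 49
R = √49 = 7  ⇒  r_B = 7 − 5 = 2

rB=2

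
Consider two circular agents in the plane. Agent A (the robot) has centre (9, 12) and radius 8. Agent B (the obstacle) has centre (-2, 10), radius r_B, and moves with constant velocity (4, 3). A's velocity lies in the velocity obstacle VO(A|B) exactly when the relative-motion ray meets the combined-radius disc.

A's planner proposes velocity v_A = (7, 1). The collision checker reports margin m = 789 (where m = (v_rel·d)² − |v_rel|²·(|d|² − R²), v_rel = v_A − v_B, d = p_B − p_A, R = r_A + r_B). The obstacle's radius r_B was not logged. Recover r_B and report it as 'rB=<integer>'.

m = 789
d = (-11, -2);  v_rel = (3, -2),  |v_rel|² = 13
v_rel×d = (3)·(-2) − (-2)·(-11) = -28
since m = R²·13 − (-28)²:  R² = (784 + 789) / 13 = 121
R = √121 = 11  ⇒  r_B = 11 − 8 = 3

rB=3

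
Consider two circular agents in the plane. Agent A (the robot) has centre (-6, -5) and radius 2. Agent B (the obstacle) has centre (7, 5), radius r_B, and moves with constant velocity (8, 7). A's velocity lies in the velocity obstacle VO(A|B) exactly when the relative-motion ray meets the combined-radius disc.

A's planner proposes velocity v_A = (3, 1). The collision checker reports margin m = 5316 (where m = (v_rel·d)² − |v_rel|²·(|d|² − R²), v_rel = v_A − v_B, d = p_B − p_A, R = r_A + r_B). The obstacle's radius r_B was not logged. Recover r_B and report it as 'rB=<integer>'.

m = 5316
d = (13, 10);  v_rel = (-5, -6),  |v_rel|² = 61
v_rel×d = (-5)·(10) − (-6)·(13) = 28
since m = R²·61 − 28²:  R² = (784 + 5316) / 61 = 100
R = √100 = 10  ⇒  r_B = 10 − 2 = 8

rB=8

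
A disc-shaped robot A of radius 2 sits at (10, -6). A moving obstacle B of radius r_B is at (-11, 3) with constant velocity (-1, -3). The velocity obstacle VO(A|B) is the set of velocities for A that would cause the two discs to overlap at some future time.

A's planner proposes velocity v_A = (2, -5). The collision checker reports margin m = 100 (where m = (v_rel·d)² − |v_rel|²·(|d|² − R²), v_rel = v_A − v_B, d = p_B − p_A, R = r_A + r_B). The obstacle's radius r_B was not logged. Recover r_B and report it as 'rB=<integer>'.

m = 100
d = (-21, 9);  v_rel = (3, -2),  |v_rel|² = 13
v_rel×d = (3)·(9) − (-2)·(-21) = -15
since m = R²·13 − (-15)²:  R² = (225 + 100) / 13 = 25
R = √25 = 5  ⇒  r_B = 5 − 2 = 3

rB=3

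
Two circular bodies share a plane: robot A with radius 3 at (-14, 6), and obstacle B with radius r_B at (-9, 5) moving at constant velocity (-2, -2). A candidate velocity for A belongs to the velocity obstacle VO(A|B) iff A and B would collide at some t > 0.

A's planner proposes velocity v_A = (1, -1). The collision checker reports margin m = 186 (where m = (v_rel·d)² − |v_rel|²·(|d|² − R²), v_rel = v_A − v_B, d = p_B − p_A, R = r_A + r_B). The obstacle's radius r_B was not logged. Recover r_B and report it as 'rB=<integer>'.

m = 186
d = (5, -1);  v_rel = (3, 1),  |v_rel|² = 10
v_rel×d = (3)·(-1) − (1)·(5) = -8
since m = R²·10 − (-8)²:  R² = (64 + 186) / 10 = 25
R = √25 = 5  ⇒  r_B = 5 − 3 = 2

rB=2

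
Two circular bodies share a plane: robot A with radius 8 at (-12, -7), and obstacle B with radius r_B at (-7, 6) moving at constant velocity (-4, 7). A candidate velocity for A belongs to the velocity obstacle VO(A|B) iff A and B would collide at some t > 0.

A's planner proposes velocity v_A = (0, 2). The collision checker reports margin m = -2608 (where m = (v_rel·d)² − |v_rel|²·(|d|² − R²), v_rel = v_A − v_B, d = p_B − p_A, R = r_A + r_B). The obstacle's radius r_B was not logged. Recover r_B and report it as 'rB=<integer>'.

m = -2608
d = (5, 13);  v_rel = (4, -5),  |v_rel|² = 41
v_rel×d = (4)·(13) − (-5)·(5) = 77
since m = R²·41 − 77²:  R² = (5929 + -2608) / 41 = 81
R = √81 = 9  ⇒  r_B = 9 − 8 = 1

rB=1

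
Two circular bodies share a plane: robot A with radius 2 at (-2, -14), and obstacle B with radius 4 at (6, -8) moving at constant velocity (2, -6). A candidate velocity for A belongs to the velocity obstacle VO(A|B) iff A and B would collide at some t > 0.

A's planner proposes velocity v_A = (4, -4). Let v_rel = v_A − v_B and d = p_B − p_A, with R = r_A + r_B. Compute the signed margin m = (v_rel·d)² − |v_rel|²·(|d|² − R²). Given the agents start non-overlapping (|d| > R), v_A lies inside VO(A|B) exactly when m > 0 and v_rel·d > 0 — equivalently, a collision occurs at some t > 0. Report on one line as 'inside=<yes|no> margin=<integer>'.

d = (8, 6),  |d|² = 100;  R = 2+4 = 6,  c = 100−6² = 64
v_rel = (2, 2),  |v_rel|² = 8;  v_rel·d = (2)·(8) + (2)·(6) = 28
8·t² − 56·t + 64 = 0  ⇒  m = 28² − 8·64 = 272
m = 272 > 0,  v_rel·d = 28 > 0  ⇒  inside

inside=yes margin=272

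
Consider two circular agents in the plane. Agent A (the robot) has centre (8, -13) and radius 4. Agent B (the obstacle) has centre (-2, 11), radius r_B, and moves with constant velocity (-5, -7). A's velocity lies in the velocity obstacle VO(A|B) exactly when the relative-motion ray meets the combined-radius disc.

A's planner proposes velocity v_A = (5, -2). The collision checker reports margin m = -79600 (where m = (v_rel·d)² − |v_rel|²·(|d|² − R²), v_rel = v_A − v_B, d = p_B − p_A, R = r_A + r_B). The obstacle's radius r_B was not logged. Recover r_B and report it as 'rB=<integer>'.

m = -79600
d = (-10, 24);  v_rel = (10, 5),  |v_rel|² = 125
v_rel×d = (10)·(24) − (5)·(-10) = 290
since m = R²·125 − 290²:  R² = (84100 + -79600) / 125 = 36
R = √36 = 6  ⇒  r_B = 6 − 4 = 2

rB=2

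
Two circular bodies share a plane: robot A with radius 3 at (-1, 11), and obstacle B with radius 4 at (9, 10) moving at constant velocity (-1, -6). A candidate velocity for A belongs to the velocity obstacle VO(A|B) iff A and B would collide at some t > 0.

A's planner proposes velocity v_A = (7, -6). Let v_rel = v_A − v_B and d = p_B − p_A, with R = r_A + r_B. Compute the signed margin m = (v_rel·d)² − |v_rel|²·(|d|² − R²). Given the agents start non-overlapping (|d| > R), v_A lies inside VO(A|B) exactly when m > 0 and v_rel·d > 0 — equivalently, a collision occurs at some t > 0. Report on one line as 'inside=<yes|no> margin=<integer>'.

d = (10, -1),  |d|² = 101;  R = 3+4 = 7,  c = 101−7² = 52
v_rel = (8, 0),  |v_rel|² = 64;  v_rel·d = (8)·(10) + (0)·(-1) = 80
64·t² − 160·t + 52 = 0  ⇒  m = 80² − 64·52 = 3072
m = 3072 > 0,  v_rel·d = 80 > 0  ⇒  inside

inside=yes margin=3072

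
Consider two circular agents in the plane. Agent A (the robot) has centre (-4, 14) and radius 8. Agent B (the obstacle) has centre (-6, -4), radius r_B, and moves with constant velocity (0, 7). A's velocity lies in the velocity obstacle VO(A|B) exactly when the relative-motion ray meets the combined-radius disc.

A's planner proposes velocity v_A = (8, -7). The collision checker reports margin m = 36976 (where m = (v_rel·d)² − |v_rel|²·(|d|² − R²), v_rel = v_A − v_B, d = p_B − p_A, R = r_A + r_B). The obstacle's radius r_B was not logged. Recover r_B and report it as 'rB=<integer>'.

m = 36976
d = (-2, -18);  v_rel = (8, -14),  |v_rel|² = 260
v_rel×d = (8)·(-18) − (-14)·(-2) = -172
since m = R²·260 − (-172)²:  R² = (29584 + 36976) / 260 = 256
R = √256 = 16  ⇒  r_B = 16 − 8 = 8

rB=8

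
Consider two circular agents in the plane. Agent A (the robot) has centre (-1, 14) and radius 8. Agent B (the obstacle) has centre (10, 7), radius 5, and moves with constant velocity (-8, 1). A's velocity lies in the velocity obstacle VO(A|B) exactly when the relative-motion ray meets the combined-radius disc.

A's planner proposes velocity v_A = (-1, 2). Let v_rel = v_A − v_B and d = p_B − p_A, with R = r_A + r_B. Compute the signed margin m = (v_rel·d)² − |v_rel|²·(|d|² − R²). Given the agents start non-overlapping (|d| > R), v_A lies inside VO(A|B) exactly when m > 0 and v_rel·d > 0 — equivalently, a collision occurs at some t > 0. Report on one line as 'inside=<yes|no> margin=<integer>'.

d = (11, -7),  |d|² = 170;  R = 8+5 = 13,  c = 170−13² = 1
v_rel = (7, 1),  |v_rel|² = 50;  v_rel·d = (7)·(11) + (1)·(-7) = 70
50·t² − 140·t + 1 = 0  ⇒  m = 70² − 50·1 = 4850
m = 4850 > 0,  v_rel·d = 70 > 0  ⇒  inside

inside=yes margin=4850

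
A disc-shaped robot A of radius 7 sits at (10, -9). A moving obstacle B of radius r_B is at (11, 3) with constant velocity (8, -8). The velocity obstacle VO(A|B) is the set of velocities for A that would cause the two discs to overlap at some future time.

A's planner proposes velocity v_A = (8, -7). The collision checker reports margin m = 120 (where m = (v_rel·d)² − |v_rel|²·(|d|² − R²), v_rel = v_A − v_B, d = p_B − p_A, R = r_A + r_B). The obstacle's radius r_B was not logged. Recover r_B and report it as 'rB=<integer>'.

m = 120
d = (1, 12);  v_rel = (0, 1),  |v_rel|² = 1
v_rel×d = (0)·(12) − (1)·(1) = -1
since m = R²·1 − (-1)²:  R² = (1 + 120) / 1 = 121
R = √121 = 11  ⇒  r_B = 11 − 7 = 4

rB=4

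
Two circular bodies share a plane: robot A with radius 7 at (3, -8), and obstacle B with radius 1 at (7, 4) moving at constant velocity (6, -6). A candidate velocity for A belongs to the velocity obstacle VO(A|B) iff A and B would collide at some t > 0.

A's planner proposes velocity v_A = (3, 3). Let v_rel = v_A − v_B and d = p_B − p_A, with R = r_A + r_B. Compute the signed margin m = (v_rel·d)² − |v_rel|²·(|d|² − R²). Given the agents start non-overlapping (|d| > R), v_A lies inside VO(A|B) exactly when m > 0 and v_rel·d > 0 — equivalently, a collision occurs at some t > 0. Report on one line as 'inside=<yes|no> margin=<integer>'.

d = (4, 12),  |d|² = 160;  R = 7+1 = 8,  c = 160−8² = 96
v_rel = (-3, 9),  |v_rel|² = 90;  v_rel·d = (-3)·(4) + (9)·(12) = 96
90·t² − 192·t + 96 = 0  ⇒  m = 96² − 90·96 = 576
m = 576 > 0,  v_rel·d = 96 > 0  ⇒  inside

inside=yes margin=576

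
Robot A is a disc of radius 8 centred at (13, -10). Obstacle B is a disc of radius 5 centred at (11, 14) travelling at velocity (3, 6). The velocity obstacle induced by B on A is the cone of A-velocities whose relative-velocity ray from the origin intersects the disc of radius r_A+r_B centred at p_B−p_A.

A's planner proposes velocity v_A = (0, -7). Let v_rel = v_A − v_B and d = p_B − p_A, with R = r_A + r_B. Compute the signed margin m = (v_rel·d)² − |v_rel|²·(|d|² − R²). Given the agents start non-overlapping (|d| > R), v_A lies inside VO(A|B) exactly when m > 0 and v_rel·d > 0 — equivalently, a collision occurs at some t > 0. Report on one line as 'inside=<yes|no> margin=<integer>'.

d = (-2, 24),  |d|² = 580;  R = 8+5 = 13,  c = 580−13² = 411
v_rel = (-3, -13),  |v_rel|² = 178;  v_rel·d = (-3)·(-2) + (-13)·(24) = -306
178·t² + 612·t + 411 = 0  ⇒  m = (-306)² − 178·411 = 20478
m = 20478 > 0,  v_rel·d = -306 < 0  ⇒  outside

inside=no margin=20478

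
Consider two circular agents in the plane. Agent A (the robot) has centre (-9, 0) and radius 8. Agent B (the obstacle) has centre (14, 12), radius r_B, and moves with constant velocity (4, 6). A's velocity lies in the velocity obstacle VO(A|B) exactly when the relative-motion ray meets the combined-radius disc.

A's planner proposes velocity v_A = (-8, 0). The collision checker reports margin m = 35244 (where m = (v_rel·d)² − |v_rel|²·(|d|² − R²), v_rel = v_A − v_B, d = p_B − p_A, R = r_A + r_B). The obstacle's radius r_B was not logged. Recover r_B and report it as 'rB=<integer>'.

m = 35244
d = (23, 12);  v_rel = (-12, -6),  |v_rel|² = 180
v_rel×d = (-12)·(12) − (-6)·(23) = -6
since m = R²·180 − (-6)²:  R² = (36 + 35244) / 180 = 196
R = √196 = 14  ⇒  r_B = 14 − 8 = 6

rB=6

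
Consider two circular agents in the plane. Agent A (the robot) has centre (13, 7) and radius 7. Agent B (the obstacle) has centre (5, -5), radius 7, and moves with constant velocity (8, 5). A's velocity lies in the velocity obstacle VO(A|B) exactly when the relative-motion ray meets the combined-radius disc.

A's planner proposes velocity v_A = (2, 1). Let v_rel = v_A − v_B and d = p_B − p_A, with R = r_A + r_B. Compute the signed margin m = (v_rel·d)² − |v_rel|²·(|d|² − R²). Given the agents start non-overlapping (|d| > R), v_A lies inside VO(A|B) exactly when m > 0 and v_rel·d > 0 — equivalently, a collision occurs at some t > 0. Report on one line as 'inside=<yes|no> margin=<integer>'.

d = (-8, -12),  |d|² = 208;  R = 7+7 = 14,  c = 208−14² = 12
v_rel = (-6, -4),  |v_rel|² = 52;  v_rel·d = (-6)·(-8) + (-4)·(-12) = 96
52·t² − 192·t + 12 = 0  ⇒  m = 96² − 52·12 = 8592
m = 8592 > 0,  v_rel·d = 96 > 0  ⇒  inside

inside=yes margin=8592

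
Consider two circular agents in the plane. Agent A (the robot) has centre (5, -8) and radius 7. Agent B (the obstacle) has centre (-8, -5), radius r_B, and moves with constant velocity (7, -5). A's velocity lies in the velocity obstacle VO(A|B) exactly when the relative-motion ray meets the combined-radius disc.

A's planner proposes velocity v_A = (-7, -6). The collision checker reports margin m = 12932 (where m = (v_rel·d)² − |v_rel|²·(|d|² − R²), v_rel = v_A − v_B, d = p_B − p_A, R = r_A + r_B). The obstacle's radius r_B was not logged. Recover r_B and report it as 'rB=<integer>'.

m = 12932
d = (-13, 3);  v_rel = (-14, -1),  |v_rel|² = 197
v_rel×d = (-14)·(3) − (-1)·(-13) = -55
since m = R²·197 − (-55)²:  R² = (3025 + 12932) / 197 = 81
R = √81 = 9  ⇒  r_B = 9 − 7 = 2

rB=2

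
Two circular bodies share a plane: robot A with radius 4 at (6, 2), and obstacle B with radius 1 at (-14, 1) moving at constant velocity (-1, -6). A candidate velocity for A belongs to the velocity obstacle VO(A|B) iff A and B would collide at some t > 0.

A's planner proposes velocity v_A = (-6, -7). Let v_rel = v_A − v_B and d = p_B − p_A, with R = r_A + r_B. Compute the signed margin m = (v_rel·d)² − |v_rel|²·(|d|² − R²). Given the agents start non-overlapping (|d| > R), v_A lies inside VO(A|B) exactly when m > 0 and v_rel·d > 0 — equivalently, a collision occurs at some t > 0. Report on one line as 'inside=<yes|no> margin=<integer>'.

d = (-20, -1),  |d|² = 401;  R = 4+1 = 5,  c = 401−5² = 376
v_rel = (-5, -1),  |v_rel|² = 26;  v_rel·d = (-5)·(-20) + (-1)·(-1) = 101
26·t² − 202·t + 376 = 0  ⇒  m = 101² − 26·376 = 425
m = 425 > 0,  v_rel·d = 101 > 0  ⇒  inside

inside=yes margin=425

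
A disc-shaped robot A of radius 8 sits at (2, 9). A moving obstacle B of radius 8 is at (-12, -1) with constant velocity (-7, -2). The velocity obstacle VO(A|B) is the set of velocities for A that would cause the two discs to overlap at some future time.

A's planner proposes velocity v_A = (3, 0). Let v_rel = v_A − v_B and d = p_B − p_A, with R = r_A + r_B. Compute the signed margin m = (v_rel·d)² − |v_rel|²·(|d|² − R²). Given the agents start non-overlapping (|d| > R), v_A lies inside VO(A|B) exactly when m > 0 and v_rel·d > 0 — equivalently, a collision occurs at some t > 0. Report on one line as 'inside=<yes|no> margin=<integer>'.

d = (-14, -10),  |d|² = 296;  R = 8+8 = 16,  c = 296−16² = 40
v_rel = (10, 2),  |v_rel|² = 104;  v_rel·d = (10)·(-14) + (2)·(-10) = -160
104·t² + 320·t + 40 = 0  ⇒  m = (-160)² − 104·40 = 21440
m = 21440 > 0,  v_rel·d = -160 < 0  ⇒  outside

inside=no margin=21440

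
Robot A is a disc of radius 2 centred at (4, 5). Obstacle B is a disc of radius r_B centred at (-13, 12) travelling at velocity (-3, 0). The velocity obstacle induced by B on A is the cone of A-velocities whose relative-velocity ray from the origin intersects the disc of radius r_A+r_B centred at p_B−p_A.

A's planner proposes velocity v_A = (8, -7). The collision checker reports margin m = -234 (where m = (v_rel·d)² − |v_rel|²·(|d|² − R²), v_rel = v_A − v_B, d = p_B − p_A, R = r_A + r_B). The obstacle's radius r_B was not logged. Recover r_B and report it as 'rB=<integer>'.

m = -234
d = (-17, 7);  v_rel = (11, -7),  |v_rel|² = 170
v_rel×d = (11)·(7) − (-7)·(-17) = -42
since m = R²·170 − (-42)²:  R² = (1764 + -234) / 170 = 9
R = √9 = 3  ⇒  r_B = 3 − 2 = 1

rB=1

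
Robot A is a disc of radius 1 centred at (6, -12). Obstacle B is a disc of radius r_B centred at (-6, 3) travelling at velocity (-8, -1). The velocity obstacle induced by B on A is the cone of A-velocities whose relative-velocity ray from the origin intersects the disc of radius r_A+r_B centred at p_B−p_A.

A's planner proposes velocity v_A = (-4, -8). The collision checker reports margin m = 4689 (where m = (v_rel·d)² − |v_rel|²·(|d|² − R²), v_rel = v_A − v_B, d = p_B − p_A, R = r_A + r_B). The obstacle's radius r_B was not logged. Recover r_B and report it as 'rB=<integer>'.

m = 4689
d = (-12, 15);  v_rel = (4, -7),  |v_rel|² = 65
v_rel×d = (4)·(15) − (-7)·(-12) = -24
since m = R²·65 − (-24)²:  R² = (576 + 4689) / 65 = 81
R = √81 = 9  ⇒  r_B = 9 − 1 = 8

rB=8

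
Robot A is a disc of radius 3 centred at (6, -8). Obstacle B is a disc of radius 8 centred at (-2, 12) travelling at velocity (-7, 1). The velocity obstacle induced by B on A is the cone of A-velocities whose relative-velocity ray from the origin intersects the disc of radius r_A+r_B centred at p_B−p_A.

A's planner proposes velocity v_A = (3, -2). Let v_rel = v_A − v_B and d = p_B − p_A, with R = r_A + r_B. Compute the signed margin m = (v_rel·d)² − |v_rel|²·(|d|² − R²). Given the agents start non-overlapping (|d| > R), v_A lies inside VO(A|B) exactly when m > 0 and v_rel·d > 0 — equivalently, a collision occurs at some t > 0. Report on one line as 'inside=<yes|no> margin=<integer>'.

d = (-8, 20),  |d|² = 464;  R = 3+8 = 11,  c = 464−11² = 343
v_rel = (10, -3),  |v_rel|² = 109;  v_rel·d = (10)·(-8) + (-3)·(20) = -140
109·t² + 280·t + 343 = 0  ⇒  m = (-140)² − 109·343 = -17787
m = -17787 < 0,  v_rel·d = -140 < 0  ⇒  outside

inside=no margin=-17787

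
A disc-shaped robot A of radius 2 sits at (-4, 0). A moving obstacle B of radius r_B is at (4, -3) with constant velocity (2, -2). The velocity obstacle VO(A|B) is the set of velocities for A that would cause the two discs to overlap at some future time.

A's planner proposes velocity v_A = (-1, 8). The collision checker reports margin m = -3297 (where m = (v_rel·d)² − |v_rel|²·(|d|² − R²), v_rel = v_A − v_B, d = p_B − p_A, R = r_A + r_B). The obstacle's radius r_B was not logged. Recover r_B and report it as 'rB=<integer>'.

m = -3297
d = (8, -3);  v_rel = (-3, 10),  |v_rel|² = 109
v_rel×d = (-3)·(-3) − (10)·(8) = -71
since m = R²·109 − (-71)²:  R² = (5041 + -3297) / 109 = 16
R = √16 = 4  ⇒  r_B = 4 − 2 = 2

rB=2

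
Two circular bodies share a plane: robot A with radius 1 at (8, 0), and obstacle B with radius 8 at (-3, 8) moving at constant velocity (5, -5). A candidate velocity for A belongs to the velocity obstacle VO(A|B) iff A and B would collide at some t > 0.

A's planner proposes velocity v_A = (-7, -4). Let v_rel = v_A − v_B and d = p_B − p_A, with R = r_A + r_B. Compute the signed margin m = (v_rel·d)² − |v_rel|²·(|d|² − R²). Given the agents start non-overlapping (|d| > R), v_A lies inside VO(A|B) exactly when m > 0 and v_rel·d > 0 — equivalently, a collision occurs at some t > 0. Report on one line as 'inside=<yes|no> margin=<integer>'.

d = (-11, 8),  |d|² = 185;  R = 1+8 = 9,  c = 185−9² = 104
v_rel = (-12, 1),  |v_rel|² = 145;  v_rel·d = (-12)·(-11) + (1)·(8) = 140
145·t² − 280·t + 104 = 0  ⇒  m = 140² − 145·104 = 4520
m = 4520 > 0,  v_rel·d = 140 > 0  ⇒  inside

inside=yes margin=4520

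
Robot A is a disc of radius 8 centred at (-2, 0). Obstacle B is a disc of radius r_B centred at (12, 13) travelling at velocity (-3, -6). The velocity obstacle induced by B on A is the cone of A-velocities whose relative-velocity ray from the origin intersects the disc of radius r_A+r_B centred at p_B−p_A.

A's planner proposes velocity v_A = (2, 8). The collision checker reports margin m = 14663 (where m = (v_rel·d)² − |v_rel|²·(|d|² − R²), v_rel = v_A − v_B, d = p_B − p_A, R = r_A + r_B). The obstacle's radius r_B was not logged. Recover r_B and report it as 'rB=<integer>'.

m = 14663
d = (14, 13);  v_rel = (5, 14),  |v_rel|² = 221
v_rel×d = (5)·(13) − (14)·(14) = -131
since m = R²·221 − (-131)²:  R² = (17161 + 14663) / 221 = 144
R = √144 = 12  ⇒  r_B = 12 − 8 = 4

rB=4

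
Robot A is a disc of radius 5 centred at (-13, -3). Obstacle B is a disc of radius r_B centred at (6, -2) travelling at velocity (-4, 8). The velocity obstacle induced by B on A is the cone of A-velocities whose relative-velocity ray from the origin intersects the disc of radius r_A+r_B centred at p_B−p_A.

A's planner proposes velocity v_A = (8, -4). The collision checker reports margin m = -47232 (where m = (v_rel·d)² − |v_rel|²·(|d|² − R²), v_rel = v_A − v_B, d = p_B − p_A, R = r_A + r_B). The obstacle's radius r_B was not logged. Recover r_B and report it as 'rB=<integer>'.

m = -47232
d = (19, 1);  v_rel = (12, -12),  |v_rel|² = 288
v_rel×d = (12)·(1) − (-12)·(19) = 240
since m = R²·288 − 240²:  R² = (57600 + -47232) / 288 = 36
R = √36 = 6  ⇒  r_B = 6 − 5 = 1

rB=1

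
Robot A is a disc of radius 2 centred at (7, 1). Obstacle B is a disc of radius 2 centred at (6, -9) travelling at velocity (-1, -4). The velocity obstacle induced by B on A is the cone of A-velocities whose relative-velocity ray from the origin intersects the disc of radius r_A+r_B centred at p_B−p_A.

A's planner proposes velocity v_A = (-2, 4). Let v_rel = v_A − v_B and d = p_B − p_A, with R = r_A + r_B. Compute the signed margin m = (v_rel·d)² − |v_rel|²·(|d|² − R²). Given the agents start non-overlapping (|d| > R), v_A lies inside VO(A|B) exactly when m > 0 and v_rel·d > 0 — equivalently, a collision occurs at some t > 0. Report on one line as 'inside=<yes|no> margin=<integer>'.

d = (-1, -10),  |d|² = 101;  R = 2+2 = 4,  c = 101−4² = 85
v_rel = (-1, 8),  |v_rel|² = 65;  v_rel·d = (-1)·(-1) + (8)·(-10) = -79
65·t² + 158·t + 85 = 0  ⇒  m = (-79)² − 65·85 = 716
m = 716 > 0,  v_rel·d = -79 < 0  ⇒  outside

inside=no margin=716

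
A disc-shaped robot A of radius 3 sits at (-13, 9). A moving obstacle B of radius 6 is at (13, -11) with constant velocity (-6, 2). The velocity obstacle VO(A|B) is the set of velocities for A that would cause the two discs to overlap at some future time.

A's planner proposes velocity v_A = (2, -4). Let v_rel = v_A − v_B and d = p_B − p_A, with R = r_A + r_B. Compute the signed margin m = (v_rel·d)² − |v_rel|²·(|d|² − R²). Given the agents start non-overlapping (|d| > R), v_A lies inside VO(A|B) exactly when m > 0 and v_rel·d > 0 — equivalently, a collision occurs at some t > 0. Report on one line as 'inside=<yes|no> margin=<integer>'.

d = (26, -20),  |d|² = 1076;  R = 3+6 = 9,  c = 1076−9² = 995
v_rel = (8, -6),  |v_rel|² = 100;  v_rel·d = (8)·(26) + (-6)·(-20) = 328
100·t² − 656·t + 995 = 0  ⇒  m = 328² − 100·995 = 8084
m = 8084 > 0,  v_rel·d = 328 > 0  ⇒  inside

inside=yes margin=8084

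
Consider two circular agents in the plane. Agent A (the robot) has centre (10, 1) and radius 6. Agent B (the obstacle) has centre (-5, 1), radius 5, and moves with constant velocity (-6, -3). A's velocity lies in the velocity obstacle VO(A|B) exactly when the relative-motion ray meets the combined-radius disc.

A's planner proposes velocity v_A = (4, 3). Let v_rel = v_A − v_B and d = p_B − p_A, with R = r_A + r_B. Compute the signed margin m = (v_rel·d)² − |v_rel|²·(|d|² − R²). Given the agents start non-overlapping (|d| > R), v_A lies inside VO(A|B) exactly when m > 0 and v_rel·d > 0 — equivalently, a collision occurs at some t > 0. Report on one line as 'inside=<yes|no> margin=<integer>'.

d = (-15, 0),  |d|² = 225;  R = 6+5 = 11,  c = 225−11² = 104
v_rel = (10, 6),  |v_rel|² = 136;  v_rel·d = (10)·(-15) + (6)·(0) = -150
136·t² + 300·t + 104 = 0  ⇒  m = (-150)² − 136·104 = 8356
m = 8356 > 0,  v_rel·d = -150 < 0  ⇒  outside

inside=no margin=8356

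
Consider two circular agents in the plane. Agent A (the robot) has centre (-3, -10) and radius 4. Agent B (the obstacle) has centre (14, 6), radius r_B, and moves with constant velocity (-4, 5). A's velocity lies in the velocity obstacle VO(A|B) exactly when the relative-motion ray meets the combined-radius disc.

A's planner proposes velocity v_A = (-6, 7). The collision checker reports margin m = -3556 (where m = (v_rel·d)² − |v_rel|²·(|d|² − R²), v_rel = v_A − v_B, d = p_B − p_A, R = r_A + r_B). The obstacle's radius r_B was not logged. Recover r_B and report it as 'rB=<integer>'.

m = -3556
d = (17, 16);  v_rel = (-2, 2),  |v_rel|² = 8
v_rel×d = (-2)·(16) − (2)·(17) = -66
since m = R²·8 − (-66)²:  R² = (4356 + -3556) / 8 = 100
R = √100 = 10  ⇒  r_B = 10 − 4 = 6

rB=6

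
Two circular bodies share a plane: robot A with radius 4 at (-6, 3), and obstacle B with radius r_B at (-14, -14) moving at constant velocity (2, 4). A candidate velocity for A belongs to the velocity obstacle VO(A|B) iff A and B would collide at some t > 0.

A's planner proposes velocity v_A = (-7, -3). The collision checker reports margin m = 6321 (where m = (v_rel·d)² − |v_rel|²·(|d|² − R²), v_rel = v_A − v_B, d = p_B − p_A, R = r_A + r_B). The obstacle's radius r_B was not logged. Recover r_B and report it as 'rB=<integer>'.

m = 6321
d = (-8, -17);  v_rel = (-9, -7),  |v_rel|² = 130
v_rel×d = (-9)·(-17) − (-7)·(-8) = 97
since m = R²·130 − 97²:  R² = (9409 + 6321) / 130 = 121
R = √121 = 11  ⇒  r_B = 11 − 4 = 7

rB=7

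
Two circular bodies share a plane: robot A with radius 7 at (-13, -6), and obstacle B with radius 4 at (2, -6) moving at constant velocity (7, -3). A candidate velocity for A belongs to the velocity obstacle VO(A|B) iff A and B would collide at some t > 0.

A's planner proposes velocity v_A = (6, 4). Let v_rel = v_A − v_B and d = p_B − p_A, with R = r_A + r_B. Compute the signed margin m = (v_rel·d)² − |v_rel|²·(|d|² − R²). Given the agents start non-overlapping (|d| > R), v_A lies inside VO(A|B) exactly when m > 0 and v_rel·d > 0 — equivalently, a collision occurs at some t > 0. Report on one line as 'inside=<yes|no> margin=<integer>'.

d = (15, 0),  |d|² = 225;  R = 7+4 = 11,  c = 225−11² = 104
v_rel = (-1, 7),  |v_rel|² = 50;  v_rel·d = (-1)·(15) + (7)·(0) = -15
50·t² + 30·t + 104 = 0  ⇒  m = (-15)² − 50·104 = -4975
m = -4975 < 0,  v_rel·d = -15 < 0  ⇒  outside

inside=no margin=-4975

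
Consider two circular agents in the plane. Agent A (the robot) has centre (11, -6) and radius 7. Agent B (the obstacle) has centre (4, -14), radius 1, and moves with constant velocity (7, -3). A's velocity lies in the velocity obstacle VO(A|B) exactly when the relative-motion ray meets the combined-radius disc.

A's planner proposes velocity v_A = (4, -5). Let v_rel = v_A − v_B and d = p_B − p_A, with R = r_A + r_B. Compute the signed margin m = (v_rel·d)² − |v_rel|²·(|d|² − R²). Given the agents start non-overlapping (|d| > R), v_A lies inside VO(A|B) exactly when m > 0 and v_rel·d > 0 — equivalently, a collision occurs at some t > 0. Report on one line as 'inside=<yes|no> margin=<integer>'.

d = (-7, -8),  |d|² = 113;  R = 7+1 = 8,  c = 113−8² = 49
v_rel = (-3, -2),  |v_rel|² = 13;  v_rel·d = (-3)·(-7) + (-2)·(-8) = 37
13·t² − 74·t + 49 = 0  ⇒  m = 37² − 13·49 = 732
m = 732 > 0,  v_rel·d = 37 > 0  ⇒  inside

inside=yes margin=732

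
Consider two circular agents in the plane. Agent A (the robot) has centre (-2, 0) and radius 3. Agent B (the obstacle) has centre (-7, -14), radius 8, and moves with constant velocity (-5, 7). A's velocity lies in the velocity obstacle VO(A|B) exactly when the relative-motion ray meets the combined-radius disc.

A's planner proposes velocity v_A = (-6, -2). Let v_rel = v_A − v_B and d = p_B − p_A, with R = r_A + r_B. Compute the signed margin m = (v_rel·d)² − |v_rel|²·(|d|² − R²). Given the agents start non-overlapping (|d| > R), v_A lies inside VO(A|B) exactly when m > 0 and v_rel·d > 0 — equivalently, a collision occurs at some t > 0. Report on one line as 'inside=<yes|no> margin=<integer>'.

d = (-5, -14),  |d|² = 221;  R = 3+8 = 11,  c = 221−11² = 100
v_rel = (-1, -9),  |v_rel|² = 82;  v_rel·d = (-1)·(-5) + (-9)·(-14) = 131
82·t² − 262·t + 100 = 0  ⇒  m = 131² − 82·100 = 8961
m = 8961 > 0,  v_rel·d = 131 > 0  ⇒  inside

inside=yes margin=8961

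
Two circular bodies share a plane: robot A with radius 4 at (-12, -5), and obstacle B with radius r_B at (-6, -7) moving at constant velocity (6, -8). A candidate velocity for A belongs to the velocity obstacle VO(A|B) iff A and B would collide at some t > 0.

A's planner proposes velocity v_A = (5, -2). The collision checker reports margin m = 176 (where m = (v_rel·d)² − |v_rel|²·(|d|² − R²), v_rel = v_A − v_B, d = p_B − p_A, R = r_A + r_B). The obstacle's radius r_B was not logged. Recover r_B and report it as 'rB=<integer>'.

m = 176
d = (6, -2);  v_rel = (-1, 6),  |v_rel|² = 37
v_rel×d = (-1)·(-2) − (6)·(6) = -34
since m = R²·37 − (-34)²:  R² = (1156 + 176) / 37 = 36
R = √36 = 6  ⇒  r_B = 6 − 4 = 2

rB=2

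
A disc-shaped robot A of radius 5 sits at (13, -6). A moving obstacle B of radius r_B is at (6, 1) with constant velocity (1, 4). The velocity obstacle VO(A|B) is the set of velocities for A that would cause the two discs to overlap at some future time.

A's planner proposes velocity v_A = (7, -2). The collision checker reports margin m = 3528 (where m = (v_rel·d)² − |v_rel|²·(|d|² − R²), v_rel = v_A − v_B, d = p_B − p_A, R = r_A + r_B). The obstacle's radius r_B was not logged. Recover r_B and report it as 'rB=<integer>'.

m = 3528
d = (-7, 7);  v_rel = (6, -6),  |v_rel|² = 72
v_rel×d = (6)·(7) − (-6)·(-7) = 0
since m = R²·72 − 0²:  R² = (0 + 3528) / 72 = 49
R = √49 = 7  ⇒  r_B = 7 − 5 = 2

rB=2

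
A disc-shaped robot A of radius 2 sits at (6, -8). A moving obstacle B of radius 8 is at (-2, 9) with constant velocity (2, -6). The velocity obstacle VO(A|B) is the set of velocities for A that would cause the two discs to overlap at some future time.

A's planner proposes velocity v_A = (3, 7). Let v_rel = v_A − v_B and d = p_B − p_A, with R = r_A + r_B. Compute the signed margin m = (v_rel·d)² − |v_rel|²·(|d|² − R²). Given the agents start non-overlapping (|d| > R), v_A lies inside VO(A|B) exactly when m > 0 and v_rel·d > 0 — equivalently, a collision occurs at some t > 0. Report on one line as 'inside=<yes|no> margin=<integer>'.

d = (-8, 17),  |d|² = 353;  R = 2+8 = 10,  c = 353−10² = 253
v_rel = (1, 13),  |v_rel|² = 170;  v_rel·d = (1)·(-8) + (13)·(17) = 213
170·t² − 426·t + 253 = 0  ⇒  m = 213² − 170·253 = 2359
m = 2359 > 0,  v_rel·d = 213 > 0  ⇒  inside

inside=yes margin=2359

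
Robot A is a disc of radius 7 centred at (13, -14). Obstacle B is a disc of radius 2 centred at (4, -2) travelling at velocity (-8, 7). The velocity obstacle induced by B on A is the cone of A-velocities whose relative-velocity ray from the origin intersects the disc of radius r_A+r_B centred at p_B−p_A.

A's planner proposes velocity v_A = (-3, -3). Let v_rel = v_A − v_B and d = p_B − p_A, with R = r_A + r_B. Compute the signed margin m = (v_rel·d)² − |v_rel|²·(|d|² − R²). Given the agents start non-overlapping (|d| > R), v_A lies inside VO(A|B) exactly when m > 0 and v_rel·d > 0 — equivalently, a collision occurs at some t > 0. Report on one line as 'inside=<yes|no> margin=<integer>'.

d = (-9, 12),  |d|² = 225;  R = 7+2 = 9,  c = 225−9² = 144
v_rel = (5, -10),  |v_rel|² = 125;  v_rel·d = (5)·(-9) + (-10)·(12) = -165
125·t² + 330·t + 144 = 0  ⇒  m = (-165)² − 125·144 = 9225
m = 9225 > 0,  v_rel·d = -165 < 0  ⇒  outside

inside=no margin=9225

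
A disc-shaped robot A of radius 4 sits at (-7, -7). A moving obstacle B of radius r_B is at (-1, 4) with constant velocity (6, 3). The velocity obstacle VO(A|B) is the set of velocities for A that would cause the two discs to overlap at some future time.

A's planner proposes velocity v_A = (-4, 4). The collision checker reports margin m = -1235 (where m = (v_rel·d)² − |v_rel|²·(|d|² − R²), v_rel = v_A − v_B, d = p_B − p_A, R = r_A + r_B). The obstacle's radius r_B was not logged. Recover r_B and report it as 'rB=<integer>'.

m = -1235
d = (6, 11);  v_rel = (-10, 1),  |v_rel|² = 101
v_rel×d = (-10)·(11) − (1)·(6) = -116
since m = R²·101 − (-116)²:  R² = (13456 + -1235) / 101 = 121
R = √121 = 11  ⇒  r_B = 11 − 4 = 7

rB=7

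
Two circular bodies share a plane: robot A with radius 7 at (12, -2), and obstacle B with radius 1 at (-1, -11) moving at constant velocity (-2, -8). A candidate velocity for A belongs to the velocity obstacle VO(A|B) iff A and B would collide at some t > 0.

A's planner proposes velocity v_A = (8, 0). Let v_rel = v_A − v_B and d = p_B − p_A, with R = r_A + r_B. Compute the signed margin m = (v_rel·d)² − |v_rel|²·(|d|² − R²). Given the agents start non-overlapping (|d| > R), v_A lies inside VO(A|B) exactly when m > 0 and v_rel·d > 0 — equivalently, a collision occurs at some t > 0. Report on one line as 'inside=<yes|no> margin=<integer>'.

d = (-13, -9),  |d|² = 250;  R = 7+1 = 8,  c = 250−8² = 186
v_rel = (10, 8),  |v_rel|² = 164;  v_rel·d = (10)·(-13) + (8)·(-9) = -202
164·t² + 404·t + 186 = 0  ⇒  m = (-202)² − 164·186 = 10300
m = 10300 > 0,  v_rel·d = -202 < 0  ⇒  outside

inside=no margin=10300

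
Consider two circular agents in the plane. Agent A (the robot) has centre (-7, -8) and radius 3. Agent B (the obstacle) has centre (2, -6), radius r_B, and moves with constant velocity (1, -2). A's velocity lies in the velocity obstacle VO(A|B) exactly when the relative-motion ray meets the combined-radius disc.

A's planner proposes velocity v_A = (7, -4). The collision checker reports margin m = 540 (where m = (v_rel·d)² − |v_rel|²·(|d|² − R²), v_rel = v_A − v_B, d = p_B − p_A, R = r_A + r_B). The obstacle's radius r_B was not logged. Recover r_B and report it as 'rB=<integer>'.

m = 540
d = (9, 2);  v_rel = (6, -2),  |v_rel|² = 40
v_rel×d = (6)·(2) − (-2)·(9) = 30
since m = R²·40 − 30²:  R² = (900 + 540) / 40 = 36
R = √36 = 6  ⇒  r_B = 6 − 3 = 3

rB=3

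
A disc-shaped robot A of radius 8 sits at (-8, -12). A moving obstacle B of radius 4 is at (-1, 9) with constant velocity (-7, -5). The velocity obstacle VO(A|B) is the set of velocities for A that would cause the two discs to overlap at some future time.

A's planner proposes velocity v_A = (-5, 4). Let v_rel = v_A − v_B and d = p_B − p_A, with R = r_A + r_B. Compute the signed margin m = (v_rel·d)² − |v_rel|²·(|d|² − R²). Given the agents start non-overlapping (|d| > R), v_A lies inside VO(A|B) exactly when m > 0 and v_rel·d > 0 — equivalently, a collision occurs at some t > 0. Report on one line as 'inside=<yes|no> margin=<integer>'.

d = (7, 21),  |d|² = 490;  R = 8+4 = 12,  c = 490−12² = 346
v_rel = (2, 9),  |v_rel|² = 85;  v_rel·d = (2)·(7) + (9)·(21) = 203
85·t² − 406·t + 346 = 0  ⇒  m = 203² − 85·346 = 11799
m = 11799 > 0,  v_rel·d = 203 > 0  ⇒  inside

inside=yes margin=11799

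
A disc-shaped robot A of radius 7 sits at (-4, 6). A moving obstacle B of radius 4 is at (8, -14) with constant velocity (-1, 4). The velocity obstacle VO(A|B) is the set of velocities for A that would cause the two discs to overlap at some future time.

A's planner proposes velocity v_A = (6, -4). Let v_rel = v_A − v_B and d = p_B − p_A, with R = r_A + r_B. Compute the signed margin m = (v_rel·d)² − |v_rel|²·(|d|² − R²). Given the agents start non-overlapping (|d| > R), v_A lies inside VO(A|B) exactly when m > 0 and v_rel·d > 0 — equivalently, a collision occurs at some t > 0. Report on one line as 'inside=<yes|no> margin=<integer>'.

d = (12, -20),  |d|² = 544;  R = 7+4 = 11,  c = 544−11² = 423
v_rel = (7, -8),  |v_rel|² = 113;  v_rel·d = (7)·(12) + (-8)·(-20) = 244
113·t² − 488·t + 423 = 0  ⇒  m = 244² − 113·423 = 11737
m = 11737 > 0,  v_rel·d = 244 > 0  ⇒  inside

inside=yes margin=11737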